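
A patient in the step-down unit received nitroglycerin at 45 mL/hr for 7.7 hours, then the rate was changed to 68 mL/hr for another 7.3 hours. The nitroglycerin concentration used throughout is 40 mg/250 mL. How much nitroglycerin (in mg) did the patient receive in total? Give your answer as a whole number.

Concentration = 40 mg ÷ 250 mL = 0.16 mg/mL
Stage 1: 45 mL/hr × 7.7 hr = 346.5 mL → 346.5 mL × 0.16 mg/mL = 55.44 mg
Stage 2: 68 mL/hr × 7.3 hr = 496.4 mL → 496.4 mL × 0.16 mg/mL = 79.424 mg
Total = 55.44 + 79.424 = 134.864 mg

135 mg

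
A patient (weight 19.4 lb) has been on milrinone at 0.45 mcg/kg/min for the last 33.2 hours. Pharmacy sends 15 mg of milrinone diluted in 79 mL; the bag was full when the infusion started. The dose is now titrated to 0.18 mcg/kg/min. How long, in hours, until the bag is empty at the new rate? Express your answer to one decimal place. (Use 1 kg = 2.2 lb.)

74.5 hours

Initial rate:
Weight = 19.4 lb ÷ 2.2 lb/kg = 8.818182 kg
Dose = 0.45 mcg/kg/min × 8.818182 kg = 3.968182 mcg/min
3.968182 mcg/min × 60 min/hr = 238.0909 mcg/hr
Concentration = 15 mg ÷ 79 mL = 0.1898734 mg/mL = 189.8734 mcg/mL
Rate = 238.0909 mcg/hr ÷ 189.8734 mcg/mL = 1.253945 mL/hr
Volume infused so far = 1.253945 mL/hr × 33.2 hr = 41.63099 mL
Volume remaining = 79 − 41.63099 = 37.36901 mL
New rate:
Dose = 0.18 mcg/kg/min × 8.818182 kg = 1.587273 mcg/min
1.587273 mcg/min × 60 min/hr = 95.23636 mcg/hr
Rate = 95.23636 mcg/hr ÷ 189.8734 mcg/mL = 0.5015782 mL/hr
Time remaining = 37.36901 mL ÷ 0.5015782 mL/hr = 74.50286 hr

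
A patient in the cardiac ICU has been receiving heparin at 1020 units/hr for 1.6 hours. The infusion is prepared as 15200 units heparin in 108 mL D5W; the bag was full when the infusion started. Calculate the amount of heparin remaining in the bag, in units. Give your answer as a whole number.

13568 units

Concentration = 15200 units ÷ 108 mL = 140.7407 units/mL
Rate = 1020 units/hr ÷ 140.7407 units/mL = 7.247368 mL/hr
Volume infused = 7.247368 mL/hr × 1.6 hr = 11.59579 mL
Volume remaining = 108 − 11.59579 = 96.40421 mL
Drug remaining = 96.40421 mL × 140.7407 units/mL = 13568 units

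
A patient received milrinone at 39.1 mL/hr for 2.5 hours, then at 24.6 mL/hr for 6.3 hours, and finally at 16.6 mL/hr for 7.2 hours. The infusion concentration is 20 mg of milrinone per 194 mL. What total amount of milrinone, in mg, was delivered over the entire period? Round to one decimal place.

38.4 mg

Concentration = 20 mg ÷ 194 mL = 0.1030928 mg/mL
Stage 1: 39.1 mL/hr × 2.5 hr = 97.75 mL → 97.75 mL × 0.1030928 mg/mL = 10.07732 mg
Stage 2: 24.6 mL/hr × 6.3 hr = 154.98 mL → 154.98 mL × 0.1030928 mg/mL = 15.97732 mg
Stage 3: 16.6 mL/hr × 7.2 hr = 119.52 mL → 119.52 mL × 0.1030928 mg/mL = 12.32165 mg
Total = 10.07732 + 15.97732 + 12.32165 = 38.37629 mg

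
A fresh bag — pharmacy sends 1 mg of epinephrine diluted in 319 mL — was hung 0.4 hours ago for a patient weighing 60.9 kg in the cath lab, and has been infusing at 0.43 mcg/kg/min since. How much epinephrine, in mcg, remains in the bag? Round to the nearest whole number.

372 mcg

Dose = 0.43 mcg/kg/min × 60.9 kg = 26.187 mcg/min
26.187 mcg/min × 60 min/hr = 1571.22 mcg/hr
Concentration = 1 mg ÷ 319 mL = 0.003134796 mg/mL = 3.134796 mcg/mL
Rate = 1571.22 mcg/hr ÷ 3.134796 mcg/mL = 501.2192 mL/hr
Volume infused = 501.2192 mL/hr × 0.4 hr = 200.4877 mL
Volume remaining = 319 − 200.4877 = 118.5123 mL
Drug remaining = 118.5123 mL × 3.134796 mcg/mL = 371.512 mcg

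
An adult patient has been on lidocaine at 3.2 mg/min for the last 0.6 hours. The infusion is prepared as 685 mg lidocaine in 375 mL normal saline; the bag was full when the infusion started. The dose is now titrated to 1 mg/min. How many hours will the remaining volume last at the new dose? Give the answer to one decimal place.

9.5 hours

Initial rate:
3.2 mg/min × 60 min/hr = 192 mg/hr
Concentration = 685 mg ÷ 375 mL = 1.826667 mg/mL
Rate = 192 mg/hr ÷ 1.826667 mg/mL = 105.1095 mL/hr
Volume infused so far = 105.1095 mL/hr × 0.6 hr = 63.06569 mL
Volume remaining = 375 − 63.06569 = 311.9343 mL
New rate:
1 mg/min × 60 min/hr = 60 mg/hr
Rate = 60 mg/hr ÷ 1.826667 mg/mL = 32.84672 mL/hr
Time remaining = 311.9343 mL ÷ 32.84672 mL/hr = 9.496667 hr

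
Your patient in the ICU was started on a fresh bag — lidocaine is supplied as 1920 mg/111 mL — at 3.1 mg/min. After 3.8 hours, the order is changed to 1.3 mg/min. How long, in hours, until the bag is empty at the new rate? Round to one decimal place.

15.6 hours

Initial rate:
3.1 mg/min × 60 min/hr = 186 mg/hr
Concentration = 1920 mg ÷ 111 mL = 17.2973 mg/mL
Rate = 186 mg/hr ÷ 17.2973 mg/mL = 10.75312 mL/hr
Volume infused so far = 10.75312 mL/hr × 3.8 hr = 40.86187 mL
Volume remaining = 111 − 40.86187 = 70.13813 mL
New rate:
1.3 mg/min × 60 min/hr = 78 mg/hr
Rate = 78 mg/hr ÷ 17.2973 mg/mL = 4.509375 mL/hr
Time remaining = 70.13813 mL ÷ 4.509375 mL/hr = 15.55385 hr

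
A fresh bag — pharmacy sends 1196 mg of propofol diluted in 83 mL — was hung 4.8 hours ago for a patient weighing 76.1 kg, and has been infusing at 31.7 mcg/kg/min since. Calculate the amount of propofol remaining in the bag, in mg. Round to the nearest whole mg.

501 mg

Dose = 31.7 mcg/kg/min × 76.1 kg = 2412.37 mcg/min
2412.37 mcg/min × 60 min/hr = 144742.2 mcg/hr
Concentration = 1196 mg ÷ 83 mL = 14.40964 mg/mL = 14409.64 mcg/mL
Rate = 144742.2 mcg/hr ÷ 14409.64 mcg/mL = 10.04482 mL/hr
Volume infused = 10.04482 mL/hr × 4.8 hr = 48.21513 mL
Volume remaining = 83 − 48.21513 = 34.78487 mL
Drug remaining = 34.78487 mL × 14409.64 mcg/mL = 501237.4 mcg = 501.2374 mg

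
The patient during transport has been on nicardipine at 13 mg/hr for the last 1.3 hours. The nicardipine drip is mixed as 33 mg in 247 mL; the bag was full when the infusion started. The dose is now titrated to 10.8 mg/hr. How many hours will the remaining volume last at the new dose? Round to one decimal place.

1.5 hours

Initial rate:
Concentration = 33 mg ÷ 247 mL = 0.1336032 mg/mL
Rate = 13 mg/hr ÷ 0.1336032 mg/mL = 97.30303 mL/hr
Volume infused so far = 97.30303 mL/hr × 1.3 hr = 126.4939 mL
Volume remaining = 247 − 126.4939 = 120.5061 mL
New rate:
Rate = 10.8 mg/hr ÷ 0.1336032 mg/mL = 80.83636 mL/hr
Time remaining = 120.5061 mL ÷ 80.83636 mL/hr = 1.490741 hr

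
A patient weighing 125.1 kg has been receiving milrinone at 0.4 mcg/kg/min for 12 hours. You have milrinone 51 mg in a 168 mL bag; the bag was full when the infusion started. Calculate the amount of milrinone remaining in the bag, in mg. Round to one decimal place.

Dose = 0.4 mcg/kg/min × 125.1 kg = 50.04 mcg/min
50.04 mcg/min × 60 min/hr = 3002.4 mcg/hr
Concentration = 51 mg ÷ 168 mL = 0.3035714 mg/mL = 303.5714 mcg/mL
Rate = 3002.4 mcg/hr ÷ 303.5714 mcg/mL = 9.890259 mL/hr
Volume infused = 9.890259 mL/hr × 12 hr = 118.6831 mL
Volume remaining = 168 − 118.6831 = 49.31689 mL
Drug remaining = 49.31689 mL × 303.5714 mcg/mL = 14971.2 mcg = 14.9712 mg

15.0 mg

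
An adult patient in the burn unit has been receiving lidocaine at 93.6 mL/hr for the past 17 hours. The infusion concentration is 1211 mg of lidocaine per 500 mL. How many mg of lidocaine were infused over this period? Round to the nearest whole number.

3854 mg

Concentration = 1211 mg ÷ 500 mL = 2.422 mg/mL
Drug rate = 93.6 mL/hr × 2.422 mg/mL = 226.6992 mg/hr
Total = 226.6992 mg/hr × 17 hr = 3853.886 mg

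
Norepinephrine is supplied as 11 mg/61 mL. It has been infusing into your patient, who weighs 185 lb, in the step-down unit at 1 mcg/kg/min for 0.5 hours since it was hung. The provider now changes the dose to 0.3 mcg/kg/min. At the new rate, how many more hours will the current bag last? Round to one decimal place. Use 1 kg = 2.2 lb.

Initial rate:
Weight = 185 lb ÷ 2.2 lb/kg = 84.09091 kg
Dose = 1 mcg/kg/min × 84.09091 kg = 84.09091 mcg/min
84.09091 mcg/min × 60 min/hr = 5045.455 mcg/hr
Concentration = 11 mg ÷ 61 mL = 0.1803279 mg/mL = 180.3279 mcg/mL
Rate = 5045.455 mcg/hr ÷ 180.3279 mcg/mL = 27.97934 mL/hr
Volume infused so far = 27.97934 mL/hr × 0.5 hr = 13.98967 mL
Volume remaining = 61 − 13.98967 = 47.01033 mL
New rate:
Dose = 0.3 mcg/kg/min × 84.09091 kg = 25.22727 mcg/min
25.22727 mcg/min × 60 min/hr = 1513.636 mcg/hr
Rate = 1513.636 mcg/hr ÷ 180.3279 mcg/mL = 8.393802 mL/hr
Time remaining = 47.01033 mL ÷ 8.393802 mL/hr = 5.600601 hr

5.6 hours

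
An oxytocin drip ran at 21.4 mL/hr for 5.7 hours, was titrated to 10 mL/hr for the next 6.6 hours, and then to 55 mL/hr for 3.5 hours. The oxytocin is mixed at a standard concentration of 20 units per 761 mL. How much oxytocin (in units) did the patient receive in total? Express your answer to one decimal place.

10.0 units

Concentration = 20 units ÷ 761 mL = 0.02628121 units/mL
Stage 1: 21.4 mL/hr × 5.7 hr = 121.98 mL → 121.98 mL × 0.02628121 units/mL = 3.205782 units
Stage 2: 10 mL/hr × 6.6 hr = 66 mL → 66 mL × 0.02628121 units/mL = 1.73456 units
Stage 3: 55 mL/hr × 3.5 hr = 192.5 mL → 192.5 mL × 0.02628121 units/mL = 5.059133 units
Total = 3.205782 + 1.73456 + 5.059133 = 9.999474 units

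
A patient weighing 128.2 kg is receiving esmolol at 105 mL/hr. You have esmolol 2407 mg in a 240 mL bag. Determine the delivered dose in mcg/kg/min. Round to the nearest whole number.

137 mcg/kg/min

Concentration = 2407 mg ÷ 240 mL = 10.02917 mg/mL = 10029.17 mcg/mL
Drug rate = 105 mL/hr × 10029.17 mcg/mL = 1053062 mcg/hr
1053062 mcg/hr ÷ 60 min/hr = 17551.04 mcg/min
17551.04 mcg/min ÷ 128.2 kg = 136.9036 mcg/kg/min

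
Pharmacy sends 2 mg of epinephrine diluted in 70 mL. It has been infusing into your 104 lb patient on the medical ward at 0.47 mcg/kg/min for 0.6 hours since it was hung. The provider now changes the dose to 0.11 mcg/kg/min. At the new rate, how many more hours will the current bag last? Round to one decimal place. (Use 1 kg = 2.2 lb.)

3.8 hours

Initial rate:
Weight = 104 lb ÷ 2.2 lb/kg = 47.27273 kg
Dose = 0.47 mcg/kg/min × 47.27273 kg = 22.21818 mcg/min
22.21818 mcg/min × 60 min/hr = 1333.091 mcg/hr
Concentration = 2 mg ÷ 70 mL = 0.02857143 mg/mL = 28.57143 mcg/mL
Rate = 1333.091 mcg/hr ÷ 28.57143 mcg/mL = 46.65818 mL/hr
Volume infused so far = 46.65818 mL/hr × 0.6 hr = 27.99491 mL
Volume remaining = 70 − 27.99491 = 42.00509 mL
New rate:
Dose = 0.11 mcg/kg/min × 47.27273 kg = 5.2 mcg/min
5.2 mcg/min × 60 min/hr = 312 mcg/hr
Rate = 312 mcg/hr ÷ 28.57143 mcg/mL = 10.92 mL/hr
Time remaining = 42.00509 mL ÷ 10.92 mL/hr = 3.84662 hr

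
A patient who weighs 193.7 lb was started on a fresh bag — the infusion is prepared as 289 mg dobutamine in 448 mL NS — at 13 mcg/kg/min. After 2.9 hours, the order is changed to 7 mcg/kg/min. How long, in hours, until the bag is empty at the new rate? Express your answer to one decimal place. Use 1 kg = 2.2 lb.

Initial rate:
Weight = 193.7 lb ÷ 2.2 lb/kg = 88.04545 kg
Dose = 13 mcg/kg/min × 88.04545 kg = 1144.591 mcg/min
1144.591 mcg/min × 60 min/hr = 68675.45 mcg/hr
Concentration = 289 mg ÷ 448 mL = 0.6450893 mg/mL = 645.0893 mcg/mL
Rate = 68675.45 mcg/hr ÷ 645.0893 mcg/mL = 106.4588 mL/hr
Volume infused so far = 106.4588 mL/hr × 2.9 hr = 308.7306 mL
Volume remaining = 448 − 308.7306 = 139.2694 mL
New rate:
Dose = 7 mcg/kg/min × 88.04545 kg = 616.3182 mcg/min
616.3182 mcg/min × 60 min/hr = 36979.09 mcg/hr
Rate = 36979.09 mcg/hr ÷ 645.0893 mcg/mL = 57.32399 mL/hr
Time remaining = 139.2694 mL ÷ 57.32399 mL/hr = 2.429513 hr

2.4 hours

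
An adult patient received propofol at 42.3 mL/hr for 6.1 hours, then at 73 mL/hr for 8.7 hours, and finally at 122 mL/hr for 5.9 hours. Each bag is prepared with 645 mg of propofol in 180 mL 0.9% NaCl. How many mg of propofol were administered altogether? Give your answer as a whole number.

Concentration = 645 mg ÷ 180 mL = 3.583333 mg/mL
Stage 1: 42.3 mL/hr × 6.1 hr = 258.03 mL → 258.03 mL × 3.583333 mg/mL = 924.6075 mg
Stage 2: 73 mL/hr × 8.7 hr = 635.1 mL → 635.1 mL × 3.583333 mg/mL = 2275.775 mg
Stage 3: 122 mL/hr × 5.9 hr = 719.8 mL → 719.8 mL × 3.583333 mg/mL = 2579.283 mg
Total = 924.6075 + 2275.775 + 2579.283 = 5779.666 mg

5780 mg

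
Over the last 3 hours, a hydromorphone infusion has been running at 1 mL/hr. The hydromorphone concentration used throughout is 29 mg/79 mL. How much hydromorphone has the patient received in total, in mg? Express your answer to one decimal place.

1.1 mg

Concentration = 29 mg ÷ 79 mL = 0.3670886 mg/mL
Drug rate = 1 mL/hr × 0.3670886 mg/mL = 0.3670886 mg/hr
Total = 0.3670886 mg/hr × 3 hr = 1.101266 mg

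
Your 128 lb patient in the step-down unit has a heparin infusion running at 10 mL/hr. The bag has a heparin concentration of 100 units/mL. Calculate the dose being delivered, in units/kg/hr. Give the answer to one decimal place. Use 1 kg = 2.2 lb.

17.2 units/kg/hr

Weight = 128 lb ÷ 2.2 lb/kg = 58.18182 kg
Drug rate = 10 mL/hr × 100 units/mL = 1000 units/hr
1000 units/hr ÷ 58.18182 kg = 17.1875 units/kg/hr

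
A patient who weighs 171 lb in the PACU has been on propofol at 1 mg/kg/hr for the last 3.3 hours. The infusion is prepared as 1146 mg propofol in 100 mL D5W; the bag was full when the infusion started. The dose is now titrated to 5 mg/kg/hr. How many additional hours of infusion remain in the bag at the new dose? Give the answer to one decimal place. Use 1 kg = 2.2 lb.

Initial rate:
Weight = 171 lb ÷ 2.2 lb/kg = 77.72727 kg
Dose = 1 mg/kg/hr × 77.72727 kg = 77.72727 mg/hr
Concentration = 1146 mg ÷ 100 mL = 11.46 mg/mL
Rate = 77.72727 mg/hr ÷ 11.46 mg/mL = 6.782485 mL/hr
Volume infused so far = 6.782485 mL/hr × 3.3 hr = 22.3822 mL
Volume remaining = 100 − 22.3822 = 77.6178 mL
New rate:
Dose = 5 mg/kg/hr × 77.72727 kg = 388.6364 mg/hr
Rate = 388.6364 mg/hr ÷ 11.46 mg/mL = 33.91242 mL/hr
Time remaining = 77.6178 mL ÷ 33.91242 mL/hr = 2.288772 hr

2.3 hours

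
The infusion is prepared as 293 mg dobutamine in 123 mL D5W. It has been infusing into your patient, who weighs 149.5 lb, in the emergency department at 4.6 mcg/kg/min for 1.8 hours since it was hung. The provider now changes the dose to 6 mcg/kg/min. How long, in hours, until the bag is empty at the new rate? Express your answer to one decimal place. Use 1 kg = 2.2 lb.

Initial rate:
Weight = 149.5 lb ÷ 2.2 lb/kg = 67.95455 kg
Dose = 4.6 mcg/kg/min × 67.95455 kg = 312.5909 mcg/min
312.5909 mcg/min × 60 min/hr = 18755.45 mcg/hr
Concentration = 293 mg ÷ 123 mL = 2.382114 mg/mL = 2382.114 mcg/mL
Rate = 18755.45 mcg/hr ÷ 2382.114 mcg/mL = 7.87345 mL/hr
Volume infused so far = 7.87345 mL/hr × 1.8 hr = 14.17221 mL
Volume remaining = 123 − 14.17221 = 108.8278 mL
New rate:
Dose = 6 mcg/kg/min × 67.95455 kg = 407.7273 mcg/min
407.7273 mcg/min × 60 min/hr = 24463.64 mcg/hr
Rate = 24463.64 mcg/hr ÷ 2382.114 mcg/mL = 10.26972 mL/hr
Time remaining = 108.8278 mL ÷ 10.26972 mL/hr = 10.59696 hr

10.6 hours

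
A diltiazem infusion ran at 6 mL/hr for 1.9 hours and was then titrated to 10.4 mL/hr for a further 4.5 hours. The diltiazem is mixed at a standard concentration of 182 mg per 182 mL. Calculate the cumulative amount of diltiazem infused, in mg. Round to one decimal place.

Concentration = 182 mg ÷ 182 mL = 1 mg/mL
Stage 1: 6 mL/hr × 1.9 hr = 11.4 mL → 11.4 mL × 1 mg/mL = 11.4 mg
Stage 2: 10.4 mL/hr × 4.5 hr = 46.8 mL → 46.8 mL × 1 mg/mL = 46.8 mg
Total = 11.4 + 46.8 = 58.2 mg

58.2 mg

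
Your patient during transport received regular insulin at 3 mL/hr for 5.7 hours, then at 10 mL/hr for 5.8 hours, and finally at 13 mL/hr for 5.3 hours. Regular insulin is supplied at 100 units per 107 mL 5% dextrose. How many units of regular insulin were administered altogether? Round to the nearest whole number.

135 units

Concentration = 100 units ÷ 107 mL = 0.9345794 units/mL
Stage 1: 3 mL/hr × 5.7 hr = 17.1 mL → 17.1 mL × 0.9345794 units/mL = 15.98131 units
Stage 2: 10 mL/hr × 5.8 hr = 58 mL → 58 mL × 0.9345794 units/mL = 54.20561 units
Stage 3: 13 mL/hr × 5.3 hr = 68.9 mL → 68.9 mL × 0.9345794 units/mL = 64.39252 units
Total = 15.98131 + 54.20561 + 64.39252 = 134.5794 units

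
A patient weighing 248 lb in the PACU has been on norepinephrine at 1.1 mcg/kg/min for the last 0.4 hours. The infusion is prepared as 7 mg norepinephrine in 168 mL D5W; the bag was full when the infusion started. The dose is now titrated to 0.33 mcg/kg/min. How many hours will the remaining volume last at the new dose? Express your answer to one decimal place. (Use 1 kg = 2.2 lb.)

Initial rate:
Weight = 248 lb ÷ 2.2 lb/kg = 112.7273 kg
Dose = 1.1 mcg/kg/min × 112.7273 kg = 124 mcg/min
124 mcg/min × 60 min/hr = 7440 mcg/hr
Concentration = 7 mg ÷ 168 mL = 0.04166667 mg/mL = 41.66667 mcg/mL
Rate = 7440 mcg/hr ÷ 41.66667 mcg/mL = 178.56 mL/hr
Volume infused so far = 178.56 mL/hr × 0.4 hr = 71.424 mL
Volume remaining = 168 − 71.424 = 96.576 mL
New rate:
Dose = 0.33 mcg/kg/min × 112.7273 kg = 37.2 mcg/min
37.2 mcg/min × 60 min/hr = 2232 mcg/hr
Rate = 2232 mcg/hr ÷ 41.66667 mcg/mL = 53.568 mL/hr
Time remaining = 96.576 mL ÷ 53.568 mL/hr = 1.802867 hr

1.8 hours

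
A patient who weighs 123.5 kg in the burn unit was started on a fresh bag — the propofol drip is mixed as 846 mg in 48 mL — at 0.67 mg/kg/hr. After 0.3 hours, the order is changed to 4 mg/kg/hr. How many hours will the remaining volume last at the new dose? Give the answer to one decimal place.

Initial rate:
Dose = 0.67 mg/kg/hr × 123.5 kg = 82.745 mg/hr
Concentration = 846 mg ÷ 48 mL = 17.625 mg/mL
Rate = 82.745 mg/hr ÷ 17.625 mg/mL = 4.694752 mL/hr
Volume infused so far = 4.694752 mL/hr × 0.3 hr = 1.408426 mL
Volume remaining = 48 − 1.408426 = 46.59157 mL
New rate:
Dose = 4 mg/kg/hr × 123.5 kg = 494 mg/hr
Rate = 494 mg/hr ÷ 17.625 mg/mL = 28.02837 mL/hr
Time remaining = 46.59157 mL ÷ 28.02837 mL/hr = 1.662301 hr

1.7 hours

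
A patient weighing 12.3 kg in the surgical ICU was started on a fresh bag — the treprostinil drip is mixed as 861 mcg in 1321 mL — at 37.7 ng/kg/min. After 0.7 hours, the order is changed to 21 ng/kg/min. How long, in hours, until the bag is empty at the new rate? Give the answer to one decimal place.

Initial rate:
Dose = 37.7 ng/kg/min × 12.3 kg = 463.71 ng/min
463.71 ng/min × 60 min/hr = 27822.6 ng/hr
Concentration = 861 mcg ÷ 1321 mL = 0.651779 mcg/mL = 651.779 ng/mL
Rate = 27822.6 ng/hr ÷ 651.779 ng/mL = 42.68717 mL/hr
Volume infused so far = 42.68717 mL/hr × 0.7 hr = 29.88102 mL
Volume remaining = 1321 − 29.88102 = 1291.119 mL
New rate:
Dose = 21 ng/kg/min × 12.3 kg = 258.3 ng/min
258.3 ng/min × 60 min/hr = 15498 ng/hr
Rate = 15498 ng/hr ÷ 651.779 ng/mL = 23.778 mL/hr
Time remaining = 1291.119 mL ÷ 23.778 mL/hr = 54.29889 hr

54.3 hours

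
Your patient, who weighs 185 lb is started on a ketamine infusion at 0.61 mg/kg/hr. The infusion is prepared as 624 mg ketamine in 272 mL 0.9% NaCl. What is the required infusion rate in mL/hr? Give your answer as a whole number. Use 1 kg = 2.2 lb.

Weight = 185 lb ÷ 2.2 lb/kg = 84.09091 kg
Dose = 0.61 mg/kg/hr × 84.09091 kg = 51.29545 mg/hr
Concentration = 624 mg ÷ 272 mL = 2.294118 mg/mL
Rate = 51.29545 mg/hr ÷ 2.294118 mg/mL = 22.35956 mL/hr

22 mL/hr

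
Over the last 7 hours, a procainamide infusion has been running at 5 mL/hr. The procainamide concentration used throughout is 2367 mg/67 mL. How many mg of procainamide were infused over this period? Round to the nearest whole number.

1236 mg

Concentration = 2367 mg ÷ 67 mL = 35.32836 mg/mL
Drug rate = 5 mL/hr × 35.32836 mg/mL = 176.6418 mg/hr
Total = 176.6418 mg/hr × 7 hr = 1236.493 mg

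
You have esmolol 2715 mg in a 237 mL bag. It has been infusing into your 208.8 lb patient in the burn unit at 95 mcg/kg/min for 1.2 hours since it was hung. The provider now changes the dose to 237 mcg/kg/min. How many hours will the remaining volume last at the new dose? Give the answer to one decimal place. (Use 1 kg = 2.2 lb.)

1.5 hours

Initial rate:
Weight = 208.8 lb ÷ 2.2 lb/kg = 94.90909 kg
Dose = 95 mcg/kg/min × 94.90909 kg = 9016.364 mcg/min
9016.364 mcg/min × 60 min/hr = 540981.8 mcg/hr
Concentration = 2715 mg ÷ 237 mL = 11.4557 mg/mL = 11455.7 mcg/mL
Rate = 540981.8 mcg/hr ÷ 11455.7 mcg/mL = 47.22383 mL/hr
Volume infused so far = 47.22383 mL/hr × 1.2 hr = 56.66859 mL
Volume remaining = 237 − 56.66859 = 180.3314 mL
New rate:
Dose = 237 mcg/kg/min × 94.90909 kg = 22493.45 mcg/min
22493.45 mcg/min × 60 min/hr = 1349607 mcg/hr
Rate = 1349607 mcg/hr ÷ 11455.7 mcg/mL = 117.811 mL/hr
Time remaining = 180.3314 mL ÷ 117.811 mL/hr = 1.530684 hr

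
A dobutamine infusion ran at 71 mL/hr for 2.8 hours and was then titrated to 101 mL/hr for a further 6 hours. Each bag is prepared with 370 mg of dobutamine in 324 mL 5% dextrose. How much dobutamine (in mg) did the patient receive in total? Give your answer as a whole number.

Concentration = 370 mg ÷ 324 mL = 1.141975 mg/mL
Stage 1: 71 mL/hr × 2.8 hr = 198.8 mL → 198.8 mL × 1.141975 mg/mL = 227.0247 mg
Stage 2: 101 mL/hr × 6 hr = 606 mL → 606 mL × 1.141975 mg/mL = 692.037 mg
Total = 227.0247 + 692.037 = 919.0617 mg

919 mg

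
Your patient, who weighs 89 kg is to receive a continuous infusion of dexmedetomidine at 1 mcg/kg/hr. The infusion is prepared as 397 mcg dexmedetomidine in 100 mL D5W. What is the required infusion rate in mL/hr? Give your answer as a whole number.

Dose = 1 mcg/kg/hr × 89 kg = 89 mcg/hr
Concentration = 397 mcg ÷ 100 mL = 3.97 mcg/mL
Rate = 89 mcg/hr ÷ 3.97 mcg/mL = 22.41814 mL/hr

22 mL/hr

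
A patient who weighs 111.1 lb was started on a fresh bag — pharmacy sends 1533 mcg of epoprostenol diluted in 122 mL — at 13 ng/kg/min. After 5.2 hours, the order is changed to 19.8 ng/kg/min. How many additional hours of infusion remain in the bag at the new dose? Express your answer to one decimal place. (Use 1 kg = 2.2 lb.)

22.1 hours

Initial rate:
Weight = 111.1 lb ÷ 2.2 lb/kg = 50.5 kg
Dose = 13 ng/kg/min × 50.5 kg = 656.5 ng/min
656.5 ng/min × 60 min/hr = 39390 ng/hr
Concentration = 1533 mcg ÷ 122 mL = 12.56557 mcg/mL = 12565.57 ng/mL
Rate = 39390 ng/hr ÷ 12565.57 ng/mL = 3.134755 mL/hr
Volume infused so far = 3.134755 mL/hr × 5.2 hr = 16.30073 mL
Volume remaining = 122 − 16.30073 = 105.6993 mL
New rate:
Dose = 19.8 ng/kg/min × 50.5 kg = 999.9 ng/min
999.9 ng/min × 60 min/hr = 59994 ng/hr
Rate = 59994 ng/hr ÷ 12565.57 ng/mL = 4.774474 mL/hr
Time remaining = 105.6993 mL ÷ 4.774474 mL/hr = 22.13841 hr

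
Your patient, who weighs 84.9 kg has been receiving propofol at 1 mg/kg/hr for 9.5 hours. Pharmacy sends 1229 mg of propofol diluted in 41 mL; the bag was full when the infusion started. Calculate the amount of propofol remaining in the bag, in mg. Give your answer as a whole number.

422 mg

Dose = 1 mg/kg/hr × 84.9 kg = 84.9 mg/hr
Concentration = 1229 mg ÷ 41 mL = 29.97561 mg/mL
Rate = 84.9 mg/hr ÷ 29.97561 mg/mL = 2.832303 mL/hr
Volume infused = 2.832303 mL/hr × 9.5 hr = 26.90688 mL
Volume remaining = 41 − 26.90688 = 14.09312 mL
Drug remaining = 14.09312 mL × 29.97561 mg/mL = 422.45 mg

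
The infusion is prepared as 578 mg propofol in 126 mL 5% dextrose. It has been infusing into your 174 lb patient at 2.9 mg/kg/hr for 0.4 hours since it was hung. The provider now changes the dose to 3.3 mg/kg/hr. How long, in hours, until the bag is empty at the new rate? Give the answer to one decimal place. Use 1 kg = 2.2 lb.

1.9 hours

Initial rate:
Weight = 174 lb ÷ 2.2 lb/kg = 79.09091 kg
Dose = 2.9 mg/kg/hr × 79.09091 kg = 229.3636 mg/hr
Concentration = 578 mg ÷ 126 mL = 4.587302 mg/mL
Rate = 229.3636 mg/hr ÷ 4.587302 mg/mL = 49.99969 mL/hr
Volume infused so far = 49.99969 mL/hr × 0.4 hr = 19.99987 mL
Volume remaining = 126 − 19.99987 = 106.0001 mL
New rate:
Dose = 3.3 mg/kg/hr × 79.09091 kg = 261 mg/hr
Rate = 261 mg/hr ÷ 4.587302 mg/mL = 56.89619 mL/hr
Time remaining = 106.0001 mL ÷ 56.89619 mL/hr = 1.863044 hr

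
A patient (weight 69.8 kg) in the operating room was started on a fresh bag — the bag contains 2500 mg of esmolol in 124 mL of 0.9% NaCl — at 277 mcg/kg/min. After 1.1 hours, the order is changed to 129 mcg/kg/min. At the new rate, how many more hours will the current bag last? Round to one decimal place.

Initial rate:
Dose = 277 mcg/kg/min × 69.8 kg = 19334.6 mcg/min
19334.6 mcg/min × 60 min/hr = 1160076 mcg/hr
Concentration = 2500 mg ÷ 124 mL = 20.16129 mg/mL = 20161.29 mcg/mL
Rate = 1160076 mcg/hr ÷ 20161.29 mcg/mL = 57.53977 mL/hr
Volume infused so far = 57.53977 mL/hr × 1.1 hr = 63.29375 mL
Volume remaining = 124 − 63.29375 = 60.70625 mL
New rate:
Dose = 129 mcg/kg/min × 69.8 kg = 9004.2 mcg/min
9004.2 mcg/min × 60 min/hr = 540252 mcg/hr
Rate = 540252 mcg/hr ÷ 20161.29 mcg/mL = 26.7965 mL/hr
Time remaining = 60.70625 mL ÷ 26.7965 mL/hr = 2.265455 hr

2.3 hours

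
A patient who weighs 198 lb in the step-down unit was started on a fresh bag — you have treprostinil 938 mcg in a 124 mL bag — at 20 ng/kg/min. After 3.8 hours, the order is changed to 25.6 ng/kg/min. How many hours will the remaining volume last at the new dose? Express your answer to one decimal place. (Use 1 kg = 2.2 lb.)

Initial rate:
Weight = 198 lb ÷ 2.2 lb/kg = 90 kg
Dose = 20 ng/kg/min × 90 kg = 1800 ng/min
1800 ng/min × 60 min/hr = 108000 ng/hr
Concentration = 938 mcg ÷ 124 mL = 7.564516 mcg/mL = 7564.516 ng/mL
Rate = 108000 ng/hr ÷ 7564.516 ng/mL = 14.27719 mL/hr
Volume infused so far = 14.27719 mL/hr × 3.8 hr = 54.2533 mL
Volume remaining = 124 − 54.2533 = 69.7467 mL
New rate:
Dose = 25.6 ng/kg/min × 90 kg = 2304 ng/min
2304 ng/min × 60 min/hr = 138240 ng/hr
Rate = 138240 ng/hr ÷ 7564.516 ng/mL = 18.2748 mL/hr
Time remaining = 69.7467 mL ÷ 18.2748 mL/hr = 3.816551 hr

3.8 hours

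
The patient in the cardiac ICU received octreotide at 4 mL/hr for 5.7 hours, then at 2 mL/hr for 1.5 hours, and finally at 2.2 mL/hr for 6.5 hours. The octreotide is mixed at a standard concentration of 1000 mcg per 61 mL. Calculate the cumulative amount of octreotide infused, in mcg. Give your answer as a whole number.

657 mcg

Concentration = 1000 mcg ÷ 61 mL = 16.39344 mcg/mL
Stage 1: 4 mL/hr × 5.7 hr = 22.8 mL → 22.8 mL × 16.39344 mcg/mL = 373.7705 mcg
Stage 2: 2 mL/hr × 1.5 hr = 3 mL → 3 mL × 16.39344 mcg/mL = 49.18033 mcg
Stage 3: 2.2 mL/hr × 6.5 hr = 14.3 mL → 14.3 mL × 16.39344 mcg/mL = 234.4262 mcg
Total = 373.7705 + 49.18033 + 234.4262 = 657.377 mcg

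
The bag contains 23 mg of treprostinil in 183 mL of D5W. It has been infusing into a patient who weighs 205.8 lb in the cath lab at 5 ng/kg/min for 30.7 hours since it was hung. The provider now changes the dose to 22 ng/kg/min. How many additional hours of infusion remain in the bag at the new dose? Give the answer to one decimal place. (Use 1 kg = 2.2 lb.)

Initial rate:
Weight = 205.8 lb ÷ 2.2 lb/kg = 93.54545 kg
Dose = 5 ng/kg/min × 93.54545 kg = 467.7273 ng/min
467.7273 ng/min × 60 min/hr = 28063.64 ng/hr
Concentration = 23 mg ÷ 183 mL = 0.1256831 mg/mL = 125683.1 ng/mL
Rate = 28063.64 ng/hr ÷ 125683.1 ng/mL = 0.2232889 mL/hr
Volume infused so far = 0.2232889 mL/hr × 30.7 hr = 6.85497 mL
Volume remaining = 183 − 6.85497 = 176.145 mL
New rate:
Dose = 22 ng/kg/min × 93.54545 kg = 2058 ng/min
2058 ng/min × 60 min/hr = 123480 ng/hr
Rate = 123480 ng/hr ÷ 125683.1 ng/mL = 0.9824713 mL/hr
Time remaining = 176.145 mL ÷ 0.9824713 mL/hr = 179.2877 hr

179.3 hours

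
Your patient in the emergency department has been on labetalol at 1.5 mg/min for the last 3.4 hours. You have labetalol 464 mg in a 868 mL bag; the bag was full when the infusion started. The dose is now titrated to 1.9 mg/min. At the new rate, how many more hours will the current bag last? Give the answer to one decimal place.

1.4 hours

Initial rate:
1.5 mg/min × 60 min/hr = 90 mg/hr
Concentration = 464 mg ÷ 868 mL = 0.5345622 mg/mL
Rate = 90 mg/hr ÷ 0.5345622 mg/mL = 168.3621 mL/hr
Volume infused so far = 168.3621 mL/hr × 3.4 hr = 572.431 mL
Volume remaining = 868 − 572.431 = 295.569 mL
New rate:
1.9 mg/min × 60 min/hr = 114 mg/hr
Rate = 114 mg/hr ÷ 0.5345622 mg/mL = 213.2586 mL/hr
Time remaining = 295.569 mL ÷ 213.2586 mL/hr = 1.385965 hr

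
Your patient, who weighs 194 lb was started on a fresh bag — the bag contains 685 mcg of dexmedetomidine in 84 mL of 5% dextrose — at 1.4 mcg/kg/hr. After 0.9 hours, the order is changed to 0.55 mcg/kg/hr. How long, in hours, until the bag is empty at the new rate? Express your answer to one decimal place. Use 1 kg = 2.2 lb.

Initial rate:
Weight = 194 lb ÷ 2.2 lb/kg = 88.18182 kg
Dose = 1.4 mcg/kg/hr × 88.18182 kg = 123.4545 mcg/hr
Concentration = 685 mcg ÷ 84 mL = 8.154762 mcg/mL
Rate = 123.4545 mcg/hr ÷ 8.154762 mcg/mL = 15.13895 mL/hr
Volume infused so far = 15.13895 mL/hr × 0.9 hr = 13.62506 mL
Volume remaining = 84 − 13.62506 = 70.37494 mL
New rate:
Dose = 0.55 mcg/kg/hr × 88.18182 kg = 48.5 mcg/hr
Rate = 48.5 mcg/hr ÷ 8.154762 mcg/mL = 5.947445 mL/hr
Time remaining = 70.37494 mL ÷ 5.947445 mL/hr = 11.8328 hr

11.8 hours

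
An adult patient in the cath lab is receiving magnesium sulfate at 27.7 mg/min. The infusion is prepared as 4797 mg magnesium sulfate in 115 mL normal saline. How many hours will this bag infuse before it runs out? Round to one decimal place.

2.9 hours

27.7 mg/min × 60 min/hr = 1662 mg/hr
Concentration = 4797 mg ÷ 115 mL = 41.71304 mg/mL
Rate = 1662 mg/hr ÷ 41.71304 mg/mL = 39.84365 mL/hr
Duration = 115 mL ÷ 39.84365 mL/hr = 2.886282 hr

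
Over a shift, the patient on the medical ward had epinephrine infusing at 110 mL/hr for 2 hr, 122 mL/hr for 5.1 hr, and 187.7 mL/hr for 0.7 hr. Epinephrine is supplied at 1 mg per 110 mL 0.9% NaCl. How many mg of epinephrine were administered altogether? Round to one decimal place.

Concentration = 1 mg ÷ 110 mL = 0.009090909 mg/mL
Stage 1: 110 mL/hr × 2 hr = 220 mL → 220 mL × 0.009090909 mg/mL = 2 mg
Stage 2: 122 mL/hr × 5.1 hr = 622.2 mL → 622.2 mL × 0.009090909 mg/mL = 5.656364 mg
Stage 3: 187.7 mL/hr × 0.7 hr = 131.39 mL → 131.39 mL × 0.009090909 mg/mL = 1.194455 mg
Total = 2 + 5.656364 + 1.194455 = 8.850818 mg

8.9 mg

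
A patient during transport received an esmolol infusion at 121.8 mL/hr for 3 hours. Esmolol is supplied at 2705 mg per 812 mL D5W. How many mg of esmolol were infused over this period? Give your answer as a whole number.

Concentration = 2705 mg ÷ 812 mL = 3.331281 mg/mL = 3331.281 mcg/mL
Drug rate = 121.8 mL/hr × 3331.281 mcg/mL = 405750 mcg/hr
Total = 405750 mcg/hr × 3 hr = 1217250 mcg = 1217.25 mg

1217 mg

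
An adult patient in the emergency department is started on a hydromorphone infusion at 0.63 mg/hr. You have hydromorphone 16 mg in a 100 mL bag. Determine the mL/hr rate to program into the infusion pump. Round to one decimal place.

Concentration = 16 mg ÷ 100 mL = 0.16 mg/mL
Rate = 0.63 mg/hr ÷ 0.16 mg/mL = 3.9375 mL/hr

3.9 mL/hr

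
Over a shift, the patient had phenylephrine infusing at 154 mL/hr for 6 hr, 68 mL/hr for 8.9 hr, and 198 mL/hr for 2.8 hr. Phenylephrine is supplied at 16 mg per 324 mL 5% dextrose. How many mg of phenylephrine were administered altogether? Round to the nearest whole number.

103 mg

Concentration = 16 mg ÷ 324 mL = 0.04938272 mg/mL
Stage 1: 154 mL/hr × 6 hr = 924 mL → 924 mL × 0.04938272 mg/mL = 45.62963 mg
Stage 2: 68 mL/hr × 8.9 hr = 605.2 mL → 605.2 mL × 0.04938272 mg/mL = 29.88642 mg
Stage 3: 198 mL/hr × 2.8 hr = 554.4 mL → 554.4 mL × 0.04938272 mg/mL = 27.37778 mg
Total = 45.62963 + 29.88642 + 27.37778 = 102.8938 mg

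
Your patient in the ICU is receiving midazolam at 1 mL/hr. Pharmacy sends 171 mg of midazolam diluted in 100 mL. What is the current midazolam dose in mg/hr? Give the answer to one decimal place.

1.7 mg/hr

Concentration = 171 mg ÷ 100 mL = 1.71 mg/mL
Drug rate = 1 mL/hr × 1.71 mg/mL = 1.71 mg/hr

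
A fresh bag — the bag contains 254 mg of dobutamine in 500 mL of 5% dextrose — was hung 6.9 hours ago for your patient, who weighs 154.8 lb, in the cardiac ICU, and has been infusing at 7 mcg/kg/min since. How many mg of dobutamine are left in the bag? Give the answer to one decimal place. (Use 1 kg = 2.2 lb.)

Weight = 154.8 lb ÷ 2.2 lb/kg = 70.36364 kg
Dose = 7 mcg/kg/min × 70.36364 kg = 492.5455 mcg/min
492.5455 mcg/min × 60 min/hr = 29552.73 mcg/hr
Concentration = 254 mg ÷ 500 mL = 0.508 mg/mL = 508 mcg/mL
Rate = 29552.73 mcg/hr ÷ 508 mcg/mL = 58.17466 mL/hr
Volume infused = 58.17466 mL/hr × 6.9 hr = 401.4052 mL
Volume remaining = 500 − 401.4052 = 98.59485 mL
Drug remaining = 98.59485 mL × 508 mcg/mL = 50086.18 mcg = 50.08618 mg

50.1 mg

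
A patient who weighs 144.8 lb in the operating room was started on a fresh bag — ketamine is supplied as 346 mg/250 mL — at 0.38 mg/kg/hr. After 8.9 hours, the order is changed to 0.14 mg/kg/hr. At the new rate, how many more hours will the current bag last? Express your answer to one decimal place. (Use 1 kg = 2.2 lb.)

13.4 hours

Initial rate:
Weight = 144.8 lb ÷ 2.2 lb/kg = 65.81818 kg
Dose = 0.38 mg/kg/hr × 65.81818 kg = 25.01091 mg/hr
Concentration = 346 mg ÷ 250 mL = 1.384 mg/mL
Rate = 25.01091 mg/hr ÷ 1.384 mg/mL = 18.07147 mL/hr
Volume infused so far = 18.07147 mL/hr × 8.9 hr = 160.836 mL
Volume remaining = 250 − 160.836 = 89.16395 mL
New rate:
Dose = 0.14 mg/kg/hr × 65.81818 kg = 9.214545 mg/hr
Rate = 9.214545 mg/hr ÷ 1.384 mg/mL = 6.657909 mL/hr
Time remaining = 89.16395 mL ÷ 6.657909 mL/hr = 13.39219 hr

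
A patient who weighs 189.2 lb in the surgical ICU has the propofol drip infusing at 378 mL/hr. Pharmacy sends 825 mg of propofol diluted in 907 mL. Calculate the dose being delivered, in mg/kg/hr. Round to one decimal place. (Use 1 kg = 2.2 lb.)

Weight = 189.2 lb ÷ 2.2 lb/kg = 86 kg
Concentration = 825 mg ÷ 907 mL = 0.9095921 mg/mL
Drug rate = 378 mL/hr × 0.9095921 mg/mL = 343.8258 mg/hr
343.8258 mg/hr ÷ 86 kg = 3.997974 mg/kg/hr

4.0 mg/kg/hr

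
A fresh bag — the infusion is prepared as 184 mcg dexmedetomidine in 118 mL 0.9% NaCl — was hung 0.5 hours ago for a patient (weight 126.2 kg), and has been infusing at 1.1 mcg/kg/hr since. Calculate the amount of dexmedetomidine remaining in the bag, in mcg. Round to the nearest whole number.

Dose = 1.1 mcg/kg/hr × 126.2 kg = 138.82 mcg/hr
Concentration = 184 mcg ÷ 118 mL = 1.559322 mcg/mL
Rate = 138.82 mcg/hr ÷ 1.559322 mcg/mL = 89.02587 mL/hr
Volume infused = 89.02587 mL/hr × 0.5 hr = 44.51293 mL
Volume remaining = 118 − 44.51293 = 73.48707 mL
Drug remaining = 73.48707 mL × 1.559322 mcg/mL = 114.59 mcg

115 mcg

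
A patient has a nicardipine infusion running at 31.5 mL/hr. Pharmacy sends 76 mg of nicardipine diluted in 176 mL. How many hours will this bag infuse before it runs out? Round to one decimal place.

Duration = 176 mL ÷ 31.5 mL/hr = 5.587302 hr

5.6 hours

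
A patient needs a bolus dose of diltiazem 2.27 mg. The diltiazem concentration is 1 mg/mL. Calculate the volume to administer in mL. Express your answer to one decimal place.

2.3 mL

Volume = 2.27 mg ÷ 1 mg/mL = 2.27 mL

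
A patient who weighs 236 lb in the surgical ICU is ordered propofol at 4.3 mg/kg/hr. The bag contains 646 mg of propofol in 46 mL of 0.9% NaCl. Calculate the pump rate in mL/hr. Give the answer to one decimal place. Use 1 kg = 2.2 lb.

32.8 mL/hr

Weight = 236 lb ÷ 2.2 lb/kg = 107.2727 kg
Dose = 4.3 mg/kg/hr × 107.2727 kg = 461.2727 mg/hr
Concentration = 646 mg ÷ 46 mL = 14.04348 mg/mL
Rate = 461.2727 mg/hr ÷ 14.04348 mg/mL = 32.84605 mL/hr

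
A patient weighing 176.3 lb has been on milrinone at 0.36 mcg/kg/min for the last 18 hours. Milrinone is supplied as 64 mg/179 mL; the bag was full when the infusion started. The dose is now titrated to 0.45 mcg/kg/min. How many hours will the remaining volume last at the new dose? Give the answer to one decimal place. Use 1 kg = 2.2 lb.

15.2 hours

Initial rate:
Weight = 176.3 lb ÷ 2.2 lb/kg = 80.13636 kg
Dose = 0.36 mcg/kg/min × 80.13636 kg = 28.84909 mcg/min
28.84909 mcg/min × 60 min/hr = 1730.945 mcg/hr
Concentration = 64 mg ÷ 179 mL = 0.3575419 mg/mL = 357.5419 mcg/mL
Rate = 1730.945 mcg/hr ÷ 357.5419 mcg/mL = 4.841238 mL/hr
Volume infused so far = 4.841238 mL/hr × 18 hr = 87.14229 mL
Volume remaining = 179 − 87.14229 = 91.85771 mL
New rate:
Dose = 0.45 mcg/kg/min × 80.13636 kg = 36.06136 mcg/min
36.06136 mcg/min × 60 min/hr = 2163.682 mcg/hr
Rate = 2163.682 mcg/hr ÷ 357.5419 mcg/mL = 6.051548 mL/hr
Time remaining = 91.85771 mL ÷ 6.051548 mL/hr = 15.17921 hr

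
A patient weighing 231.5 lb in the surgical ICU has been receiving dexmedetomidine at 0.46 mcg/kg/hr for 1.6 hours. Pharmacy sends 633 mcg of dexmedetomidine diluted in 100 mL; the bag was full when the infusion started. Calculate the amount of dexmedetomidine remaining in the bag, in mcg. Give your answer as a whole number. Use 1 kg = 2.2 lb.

Weight = 231.5 lb ÷ 2.2 lb/kg = 105.2273 kg
Dose = 0.46 mcg/kg/hr × 105.2273 kg = 48.40455 mcg/hr
Concentration = 633 mcg ÷ 100 mL = 6.33 mcg/mL
Rate = 48.40455 mcg/hr ÷ 6.33 mcg/mL = 7.646848 mL/hr
Volume infused = 7.646848 mL/hr × 1.6 hr = 12.23496 mL
Volume remaining = 100 − 12.23496 = 87.76504 mL
Drug remaining = 87.76504 mL × 6.33 mcg/mL = 555.5527 mcg

556 mcg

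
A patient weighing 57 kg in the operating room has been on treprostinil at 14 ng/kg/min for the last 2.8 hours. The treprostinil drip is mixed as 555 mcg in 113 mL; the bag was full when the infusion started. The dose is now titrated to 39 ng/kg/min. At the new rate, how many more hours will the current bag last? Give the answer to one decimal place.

Initial rate:
Dose = 14 ng/kg/min × 57 kg = 798 ng/min
798 ng/min × 60 min/hr = 47880 ng/hr
Concentration = 555 mcg ÷ 113 mL = 4.911504 mcg/mL = 4911.504 ng/mL
Rate = 47880 ng/hr ÷ 4911.504 ng/mL = 9.748541 mL/hr
Volume infused so far = 9.748541 mL/hr × 2.8 hr = 27.29591 mL
Volume remaining = 113 − 27.29591 = 85.70409 mL
New rate:
Dose = 39 ng/kg/min × 57 kg = 2223 ng/min
2223 ng/min × 60 min/hr = 133380 ng/hr
Rate = 133380 ng/hr ÷ 4911.504 ng/mL = 27.15665 mL/hr
Time remaining = 85.70409 mL ÷ 27.15665 mL/hr = 3.155915 hr

3.2 hours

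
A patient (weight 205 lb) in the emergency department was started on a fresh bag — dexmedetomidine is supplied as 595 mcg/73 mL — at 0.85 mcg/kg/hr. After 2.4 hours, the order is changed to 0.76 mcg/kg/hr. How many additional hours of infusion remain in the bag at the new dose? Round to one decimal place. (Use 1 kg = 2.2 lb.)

Initial rate:
Weight = 205 lb ÷ 2.2 lb/kg = 93.18182 kg
Dose = 0.85 mcg/kg/hr × 93.18182 kg = 79.20455 mcg/hr
Concentration = 595 mcg ÷ 73 mL = 8.150685 mcg/mL
Rate = 79.20455 mcg/hr ÷ 8.150685 mcg/mL = 9.717532 mL/hr
Volume infused so far = 9.717532 mL/hr × 2.4 hr = 23.32208 mL
Volume remaining = 73 − 23.32208 = 49.67792 mL
New rate:
Dose = 0.76 mcg/kg/hr × 93.18182 kg = 70.81818 mcg/hr
Rate = 70.81818 mcg/hr ÷ 8.150685 mcg/mL = 8.688617 mL/hr
Time remaining = 49.67792 mL ÷ 8.688617 mL/hr = 5.717587 hr

5.7 hours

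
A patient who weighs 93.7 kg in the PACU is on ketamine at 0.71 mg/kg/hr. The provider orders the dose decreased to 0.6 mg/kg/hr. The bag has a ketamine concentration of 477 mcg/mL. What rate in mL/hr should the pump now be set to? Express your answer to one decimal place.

Dose = 0.6 mg/kg/hr × 93.7 kg = 56.22 mg/hr
Concentration = 477 mcg/mL = 0.477 mg/mL
Rate = 56.22 mg/hr ÷ 0.477 mg/mL = 117.8616 mL/hr

117.9 mL/hr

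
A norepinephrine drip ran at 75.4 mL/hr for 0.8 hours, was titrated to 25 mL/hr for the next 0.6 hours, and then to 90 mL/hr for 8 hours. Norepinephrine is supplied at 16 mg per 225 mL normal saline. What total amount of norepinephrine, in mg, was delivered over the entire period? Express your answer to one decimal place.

56.6 mg

Concentration = 16 mg ÷ 225 mL = 0.07111111 mg/mL
Stage 1: 75.4 mL/hr × 0.8 hr = 60.32 mL → 60.32 mL × 0.07111111 mg/mL = 4.289422 mg
Stage 2: 25 mL/hr × 0.6 hr = 15 mL → 15 mL × 0.07111111 mg/mL = 1.066667 mg
Stage 3: 90 mL/hr × 8 hr = 720 mL → 720 mL × 0.07111111 mg/mL = 51.2 mg
Total = 4.289422 + 1.066667 + 51.2 = 56.55609 mg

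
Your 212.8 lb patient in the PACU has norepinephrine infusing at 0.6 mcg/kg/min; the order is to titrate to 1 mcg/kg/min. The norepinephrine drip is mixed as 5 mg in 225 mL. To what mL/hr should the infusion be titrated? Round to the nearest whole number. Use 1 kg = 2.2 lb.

Weight = 212.8 lb ÷ 2.2 lb/kg = 96.72727 kg
Dose = 1 mcg/kg/min × 96.72727 kg = 96.72727 mcg/min
96.72727 mcg/min × 60 min/hr = 5803.636 mcg/hr
Concentration = 5 mg ÷ 225 mL = 0.02222222 mg/mL = 22.22222 mcg/mL
Rate = 5803.636 mcg/hr ÷ 22.22222 mcg/mL = 261.1636 mL/hr

261 mL/hr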